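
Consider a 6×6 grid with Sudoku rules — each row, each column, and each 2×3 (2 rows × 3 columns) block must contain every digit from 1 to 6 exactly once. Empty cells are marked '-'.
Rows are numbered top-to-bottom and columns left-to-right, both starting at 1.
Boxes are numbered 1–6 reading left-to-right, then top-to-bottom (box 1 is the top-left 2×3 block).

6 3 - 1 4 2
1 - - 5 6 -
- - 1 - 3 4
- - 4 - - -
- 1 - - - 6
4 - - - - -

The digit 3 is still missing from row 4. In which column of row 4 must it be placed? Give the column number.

1

Consider where 3 can go in row 4.
r4c2 is out (column 2 already has a 3).
r4c4 is out (box 4 already has a 3).
r4c5 is out (column 5 already has a 3).
r4c6 is out (box 4 already has a 3).
So the only cell in row 4 that can hold 3 is r4c1.
That is column 1.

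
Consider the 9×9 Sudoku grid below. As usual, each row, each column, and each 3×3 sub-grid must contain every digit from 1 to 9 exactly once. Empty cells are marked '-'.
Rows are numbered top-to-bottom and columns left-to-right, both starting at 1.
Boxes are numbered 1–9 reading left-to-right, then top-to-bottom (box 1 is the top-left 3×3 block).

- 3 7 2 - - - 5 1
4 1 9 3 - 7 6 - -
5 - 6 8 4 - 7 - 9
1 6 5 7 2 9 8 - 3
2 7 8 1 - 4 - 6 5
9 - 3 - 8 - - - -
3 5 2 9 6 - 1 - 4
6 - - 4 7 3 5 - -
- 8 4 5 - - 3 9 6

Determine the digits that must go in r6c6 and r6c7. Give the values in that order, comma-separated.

5,2

For r6c6:
  Consider where 5 can go in row 6.
  r6c2 is out (column 2 already has a 5).
  r6c4 is out (column 4 already has a 5).
  r6c7 is out (column 7 already has a 5).
  r6c8 is out (column 8 already has a 5).
  r6c9 is out (column 9 already has a 5).
  So the only cell in row 6 that can hold 5 is r6c6.
  So r6c6 = 5.
For r6c7:
  Consider where 2 can go in column 7.
  r1c7 is out (row 1 already has a 2).
  r5c7 is out (row 5 already has a 2).
  So the only cell in column 7 that can hold 2 is r6c7.
  So r6c7 = 2.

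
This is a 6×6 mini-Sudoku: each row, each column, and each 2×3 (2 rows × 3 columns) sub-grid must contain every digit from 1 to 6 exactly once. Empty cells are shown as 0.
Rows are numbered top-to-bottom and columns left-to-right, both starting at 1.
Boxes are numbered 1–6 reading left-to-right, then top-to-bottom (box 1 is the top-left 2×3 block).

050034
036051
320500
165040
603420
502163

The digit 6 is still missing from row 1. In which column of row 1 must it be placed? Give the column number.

Consider where 6 can go in row 1.
R1C1 is out (column 1 already has a 6).
R1C3 is out (column 3 already has a 6).
So the only cell in row 1 that can hold 6 is R1C4.
That is column 4.

4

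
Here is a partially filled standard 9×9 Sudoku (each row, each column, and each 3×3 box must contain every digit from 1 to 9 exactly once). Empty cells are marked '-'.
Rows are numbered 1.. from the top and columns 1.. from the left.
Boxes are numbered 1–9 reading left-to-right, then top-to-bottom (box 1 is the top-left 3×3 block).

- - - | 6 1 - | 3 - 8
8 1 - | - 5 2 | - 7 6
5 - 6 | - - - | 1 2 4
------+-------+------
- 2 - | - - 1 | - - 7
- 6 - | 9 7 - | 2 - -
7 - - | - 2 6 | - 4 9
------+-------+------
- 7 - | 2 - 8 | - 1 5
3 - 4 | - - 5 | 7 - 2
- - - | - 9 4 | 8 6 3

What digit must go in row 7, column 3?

9

Row 7 already contains {1, 2, 5, 7, 8}.
Column 3 already contains {4, 6}.
Its 3×3 block (box 7) already contains {3, 4, 7}.
The only value from 1–9 not eliminated is 9, so row 7, column 3 = 9.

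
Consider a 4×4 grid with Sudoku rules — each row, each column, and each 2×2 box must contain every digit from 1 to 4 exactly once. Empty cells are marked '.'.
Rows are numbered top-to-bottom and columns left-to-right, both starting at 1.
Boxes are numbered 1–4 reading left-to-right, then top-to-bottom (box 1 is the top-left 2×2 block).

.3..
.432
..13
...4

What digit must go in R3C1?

Cell R3C1 itself could take any of {2, 4} by direct elimination.
Consider where 4 can go in box 3.
R3C2 is out (column 2 already has a 4).
R4C1 is out (row 4 already has a 4).
R4C2 is out (row 4 already has a 4).
So the only cell in box 3 that can hold 4 is R3C1.
Therefore R3C1 = 4.

4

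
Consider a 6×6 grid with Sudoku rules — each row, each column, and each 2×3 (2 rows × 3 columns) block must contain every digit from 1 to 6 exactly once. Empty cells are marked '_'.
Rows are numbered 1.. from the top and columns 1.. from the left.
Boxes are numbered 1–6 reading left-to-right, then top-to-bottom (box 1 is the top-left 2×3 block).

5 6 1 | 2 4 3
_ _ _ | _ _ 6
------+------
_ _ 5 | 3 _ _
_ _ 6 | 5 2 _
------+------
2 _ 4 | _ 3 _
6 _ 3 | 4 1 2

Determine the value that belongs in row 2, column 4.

1

Row 2 already contains {6}.
Column 4 already contains {2, 3, 4, 5}.
Its 2×3 block (box 2) already contains {2, 3, 4, 6}.
The only value from 1–6 not eliminated is 1, so row 2, column 4 = 1.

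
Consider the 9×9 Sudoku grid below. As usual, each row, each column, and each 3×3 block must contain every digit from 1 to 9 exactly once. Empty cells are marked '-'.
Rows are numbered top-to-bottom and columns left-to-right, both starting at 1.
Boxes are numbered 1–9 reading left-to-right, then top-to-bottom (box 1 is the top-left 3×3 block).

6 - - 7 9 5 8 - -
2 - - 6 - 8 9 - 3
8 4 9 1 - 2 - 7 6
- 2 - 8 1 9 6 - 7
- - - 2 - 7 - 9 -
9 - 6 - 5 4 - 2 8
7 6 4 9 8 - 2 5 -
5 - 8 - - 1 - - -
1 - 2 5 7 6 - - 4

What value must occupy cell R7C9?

1

Row 7 already contains {2, 4, 5, 6, 7, 8, 9}.
Column 9 already contains {3, 4, 6, 7, 8}.
Its 3×3 block (box 9) already contains {2, 4, 5}.
The only value from 1–9 not eliminated is 1, so R7C9 = 1.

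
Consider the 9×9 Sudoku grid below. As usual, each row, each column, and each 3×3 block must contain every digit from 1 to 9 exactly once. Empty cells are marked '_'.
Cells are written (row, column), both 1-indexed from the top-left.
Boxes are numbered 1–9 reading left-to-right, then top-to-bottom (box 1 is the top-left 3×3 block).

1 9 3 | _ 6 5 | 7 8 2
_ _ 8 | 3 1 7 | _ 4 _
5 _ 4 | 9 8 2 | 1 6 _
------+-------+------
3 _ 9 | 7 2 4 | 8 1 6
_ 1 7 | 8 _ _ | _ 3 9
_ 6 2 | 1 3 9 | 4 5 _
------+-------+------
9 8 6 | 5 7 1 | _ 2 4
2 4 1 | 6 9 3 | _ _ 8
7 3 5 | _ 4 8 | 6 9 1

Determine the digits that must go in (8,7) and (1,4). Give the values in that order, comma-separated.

For (8,7):
  Row 8 already contains {1, 2, 3, 4, 6, 8, 9}.
  Column 7 already contains {1, 4, 6, 7, 8}.
  Its 3×3 block (box 9) already contains {1, 2, 4, 6, 8, 9}.
  The only value from 1–9 not eliminated is 5, so (8,7) = 5.
For (1,4):
  Row 1 already contains {1, 2, 3, 5, 6, 7, 8, 9}.
  Column 4 already contains {1, 3, 5, 6, 7, 8, 9}.
  Its 3×3 block (box 2) already contains {1, 2, 3, 5, 6, 7, 8, 9}.
  The only value from 1–9 not eliminated is 4, so (1,4) = 4.

5,4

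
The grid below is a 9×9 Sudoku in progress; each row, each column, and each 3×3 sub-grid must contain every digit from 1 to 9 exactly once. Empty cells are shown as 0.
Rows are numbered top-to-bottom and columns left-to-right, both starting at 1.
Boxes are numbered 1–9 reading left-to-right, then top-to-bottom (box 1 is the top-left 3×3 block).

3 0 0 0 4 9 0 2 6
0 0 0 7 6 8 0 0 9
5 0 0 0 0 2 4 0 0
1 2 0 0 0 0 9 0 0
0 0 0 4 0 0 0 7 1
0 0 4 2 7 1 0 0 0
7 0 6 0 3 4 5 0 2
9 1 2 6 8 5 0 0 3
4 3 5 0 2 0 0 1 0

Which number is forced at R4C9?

Cell R4C9 itself could take any of {4, 5, 8} by direct elimination.
Consider where 4 can go in column 9.
R3C9 is out (row 3 already has a 4).
R6C9 is out (row 6 already has a 4).
R9C9 is out (row 9 already has a 4).
So the only cell in column 9 that can hold 4 is R4C9.
Therefore R4C9 = 4.

4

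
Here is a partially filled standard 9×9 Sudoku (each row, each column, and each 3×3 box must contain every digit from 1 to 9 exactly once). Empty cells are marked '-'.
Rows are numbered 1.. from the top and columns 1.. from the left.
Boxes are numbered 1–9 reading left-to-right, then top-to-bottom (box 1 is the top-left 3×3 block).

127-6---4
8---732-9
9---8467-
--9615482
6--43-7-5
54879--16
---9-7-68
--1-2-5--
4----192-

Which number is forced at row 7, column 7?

Cell row 7, column 7 itself could take any of {1, 3} by direct elimination.
Consider where 1 can go in column 7.
row 1, column 7 is out (row 1 already has a 1).
row 6, column 7 is out (row 6 already has a 1).
So the only cell in column 7 that can hold 1 is row 7, column 7.
Therefore row 7, column 7 = 1.

1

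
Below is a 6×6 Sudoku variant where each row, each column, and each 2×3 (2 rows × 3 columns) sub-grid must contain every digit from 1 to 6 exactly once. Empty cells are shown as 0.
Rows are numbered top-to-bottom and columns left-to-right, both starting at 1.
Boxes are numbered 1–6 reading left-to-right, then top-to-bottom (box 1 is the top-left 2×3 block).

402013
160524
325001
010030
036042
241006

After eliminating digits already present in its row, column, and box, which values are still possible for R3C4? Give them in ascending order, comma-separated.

Row 3 already contains {1, 2, 3, 5}.
Column 4 already contains {5}.
Its 2×3 block (box 4) already contains {1, 3}.
Removing those from 1–6 leaves {4, 6} as the candidates for R3C4.

4,6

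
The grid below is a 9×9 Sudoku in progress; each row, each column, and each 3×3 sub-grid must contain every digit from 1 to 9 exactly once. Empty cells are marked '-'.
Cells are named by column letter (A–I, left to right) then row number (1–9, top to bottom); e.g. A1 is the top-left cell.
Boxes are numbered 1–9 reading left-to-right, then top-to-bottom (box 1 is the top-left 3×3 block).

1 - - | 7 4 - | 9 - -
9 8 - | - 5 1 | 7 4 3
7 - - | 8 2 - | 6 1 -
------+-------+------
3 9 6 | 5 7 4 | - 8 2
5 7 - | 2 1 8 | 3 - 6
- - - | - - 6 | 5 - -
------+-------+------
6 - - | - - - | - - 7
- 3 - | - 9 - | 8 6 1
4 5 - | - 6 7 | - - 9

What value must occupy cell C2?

2

Row 2 already contains {1, 3, 4, 5, 7, 8, 9}.
Column C already contains {6}.
Its 3×3 block (box 1) already contains {1, 7, 8, 9}.
The only value from 1–9 not eliminated is 2, so C2 = 2.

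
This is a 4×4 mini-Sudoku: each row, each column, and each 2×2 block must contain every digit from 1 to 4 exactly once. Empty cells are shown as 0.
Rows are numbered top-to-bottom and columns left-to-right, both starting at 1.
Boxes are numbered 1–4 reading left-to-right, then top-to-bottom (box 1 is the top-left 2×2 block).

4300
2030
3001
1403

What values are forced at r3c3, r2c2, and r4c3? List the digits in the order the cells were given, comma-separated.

4,1,2

For r3c3:
  Consider where 4 can go in box 4.
  r4c3 is out (row 4 already has a 4).
  So the only cell in box 4 that can hold 4 is r3c3.
  So r3c3 = 4.
For r2c2:
  Row 2 already contains {2, 3}.
  Column 2 already contains {3, 4}.
  Its 2×2 block (box 1) already contains {2, 3, 4}.
  The only value from 1–4 not eliminated is 1, so r2c2 = 1.
For r4c3:
  Row 4 already contains {1, 3, 4}.
  Column 3 already contains {3}.
  Its 2×2 block (box 4) already contains {1, 3}.
  The only value from 1–4 not eliminated is 2, so r4c3 = 2.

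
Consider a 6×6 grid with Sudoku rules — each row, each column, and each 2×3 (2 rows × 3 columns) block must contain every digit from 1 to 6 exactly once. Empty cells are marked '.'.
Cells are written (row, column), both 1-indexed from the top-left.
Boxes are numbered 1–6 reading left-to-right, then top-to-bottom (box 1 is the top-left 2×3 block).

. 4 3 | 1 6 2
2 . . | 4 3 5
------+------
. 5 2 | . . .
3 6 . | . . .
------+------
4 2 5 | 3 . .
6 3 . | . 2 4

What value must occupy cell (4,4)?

2

Cell (4,4) itself could take any of {2, 5} by direct elimination.
Consider where 2 can go in box 4.
(3,4) is out (row 3 already has a 2).
(3,5) is out (row 3 already has a 2).
(3,6) is out (row 3 already has a 2).
(4,5) is out (column 5 already has a 2).
(4,6) is out (column 6 already has a 2).
So the only cell in box 4 that can hold 2 is (4,4).
Therefore (4,4) = 2.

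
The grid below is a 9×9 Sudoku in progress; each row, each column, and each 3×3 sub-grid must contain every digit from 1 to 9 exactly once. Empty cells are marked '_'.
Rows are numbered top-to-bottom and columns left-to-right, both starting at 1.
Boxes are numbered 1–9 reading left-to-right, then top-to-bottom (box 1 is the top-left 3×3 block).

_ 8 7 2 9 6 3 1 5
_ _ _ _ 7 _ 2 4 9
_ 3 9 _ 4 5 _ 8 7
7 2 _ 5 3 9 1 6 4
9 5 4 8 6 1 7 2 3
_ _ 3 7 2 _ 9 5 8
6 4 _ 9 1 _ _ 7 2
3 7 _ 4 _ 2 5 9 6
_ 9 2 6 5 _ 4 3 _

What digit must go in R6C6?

4

Row 6 already contains {2, 3, 5, 7, 8, 9}.
Column 6 already contains {1, 2, 5, 6, 9}.
Its 3×3 block (box 5) already contains {1, 2, 3, 5, 6, 7, 8, 9}.
The only value from 1–9 not eliminated is 4, so R6C6 = 4.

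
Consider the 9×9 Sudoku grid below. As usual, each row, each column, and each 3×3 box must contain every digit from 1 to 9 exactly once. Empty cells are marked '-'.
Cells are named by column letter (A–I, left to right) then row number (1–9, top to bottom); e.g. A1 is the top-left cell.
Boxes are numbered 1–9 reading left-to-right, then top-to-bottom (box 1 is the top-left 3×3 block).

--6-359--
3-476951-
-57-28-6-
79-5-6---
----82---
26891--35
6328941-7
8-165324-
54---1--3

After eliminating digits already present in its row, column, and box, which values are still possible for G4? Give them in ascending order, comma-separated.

Row 4 already contains {5, 6, 7, 9}.
Column G already contains {1, 2, 5, 9}.
Its 3×3 block (box 6) already contains {3, 5}.
Removing those from 1–9 leaves {4, 8} as the candidates for G4.

4,8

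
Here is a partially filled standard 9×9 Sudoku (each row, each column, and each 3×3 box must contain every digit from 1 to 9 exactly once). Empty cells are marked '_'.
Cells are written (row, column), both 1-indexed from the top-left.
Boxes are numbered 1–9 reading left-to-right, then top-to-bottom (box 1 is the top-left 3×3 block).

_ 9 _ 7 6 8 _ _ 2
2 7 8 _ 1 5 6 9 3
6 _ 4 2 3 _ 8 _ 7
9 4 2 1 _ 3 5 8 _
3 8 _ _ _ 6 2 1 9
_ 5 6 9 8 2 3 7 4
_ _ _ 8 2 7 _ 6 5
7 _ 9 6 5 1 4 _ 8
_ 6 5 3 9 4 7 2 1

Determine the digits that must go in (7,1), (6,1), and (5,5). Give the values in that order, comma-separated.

4,1,4

For (7,1):
  Consider where 4 can go in column 1.
  (1,1) is out (box 1 already has a 4).
  (6,1) is out (row 6 already has a 4).
  (9,1) is out (row 9 already has a 4).
  So the only cell in column 1 that can hold 4 is (7,1).
  So (7,1) = 4.
For (6,1):
  Row 6 already contains {2, 3, 4, 5, 6, 7, 8, 9}.
  Column 1 already contains {2, 3, 6, 7, 9}.
  Its 3×3 block (box 4) already contains {2, 3, 4, 5, 6, 8, 9}.
  The only value from 1–9 not eliminated is 1, so (6,1) = 1.
For (5,5):
  Consider where 4 can go in column 5.
  (4,5) is out (row 4 already has a 4).
  So the only cell in column 5 that can hold 4 is (5,5).
  So (5,5) = 4.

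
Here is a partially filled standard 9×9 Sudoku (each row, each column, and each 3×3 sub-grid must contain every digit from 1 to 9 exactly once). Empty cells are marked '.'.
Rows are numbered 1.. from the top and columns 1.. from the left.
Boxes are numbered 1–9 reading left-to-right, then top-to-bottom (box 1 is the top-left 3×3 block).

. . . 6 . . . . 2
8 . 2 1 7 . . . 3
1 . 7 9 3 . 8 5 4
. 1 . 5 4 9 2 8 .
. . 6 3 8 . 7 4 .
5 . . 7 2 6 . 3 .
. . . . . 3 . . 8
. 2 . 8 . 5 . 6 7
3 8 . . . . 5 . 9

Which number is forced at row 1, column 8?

Cell row 1, column 8 itself could take any of {1, 7, 9} by direct elimination.
Consider where 7 can go in row 1.
row 1, column 1 is out (box 1 already has a 7). row 1, column 2 is out (box 1 already has a 7). row 1, column 3 is out (column 3 already has a 7). row 1, column 5 is out (column 5 already has a 7). The remaining empty cells in row 1 are similarly blocked.
So the only cell in row 1 that can hold 7 is row 1, column 8.
Therefore row 1, column 8 = 7.

7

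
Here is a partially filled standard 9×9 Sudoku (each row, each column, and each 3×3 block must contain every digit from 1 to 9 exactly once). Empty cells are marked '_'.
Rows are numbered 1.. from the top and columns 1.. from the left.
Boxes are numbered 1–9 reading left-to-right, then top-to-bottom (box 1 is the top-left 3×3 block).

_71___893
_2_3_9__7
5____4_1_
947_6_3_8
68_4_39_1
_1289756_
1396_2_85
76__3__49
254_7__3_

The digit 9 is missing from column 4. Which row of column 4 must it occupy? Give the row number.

9

Consider where 9 can go in column 4.
row 1, column 4 is out (row 1 already has a 9).
row 3, column 4 is out (box 2 already has a 9).
row 4, column 4 is out (row 4 already has a 9).
row 8, column 4 is out (row 8 already has a 9).
So the only cell in column 4 that can hold 9 is row 9, column 4.
That is row 9.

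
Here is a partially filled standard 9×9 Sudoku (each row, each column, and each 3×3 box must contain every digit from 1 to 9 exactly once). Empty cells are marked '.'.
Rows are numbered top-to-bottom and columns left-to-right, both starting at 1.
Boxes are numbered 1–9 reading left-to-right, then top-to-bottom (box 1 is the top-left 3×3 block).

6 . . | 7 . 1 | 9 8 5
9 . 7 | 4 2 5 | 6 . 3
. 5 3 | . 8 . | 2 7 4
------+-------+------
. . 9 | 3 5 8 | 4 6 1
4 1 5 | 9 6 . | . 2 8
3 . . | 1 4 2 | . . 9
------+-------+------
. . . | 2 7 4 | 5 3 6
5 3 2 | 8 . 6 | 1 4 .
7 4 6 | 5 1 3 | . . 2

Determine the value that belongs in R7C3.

Cell R7C3 itself could take any of {1, 8} by direct elimination.
Consider where 1 can go in column 3.
R1C3 is out (row 1 already has a 1).
R6C3 is out (row 6 already has a 1).
So the only cell in column 3 that can hold 1 is R7C3.
Therefore R7C3 = 1.

1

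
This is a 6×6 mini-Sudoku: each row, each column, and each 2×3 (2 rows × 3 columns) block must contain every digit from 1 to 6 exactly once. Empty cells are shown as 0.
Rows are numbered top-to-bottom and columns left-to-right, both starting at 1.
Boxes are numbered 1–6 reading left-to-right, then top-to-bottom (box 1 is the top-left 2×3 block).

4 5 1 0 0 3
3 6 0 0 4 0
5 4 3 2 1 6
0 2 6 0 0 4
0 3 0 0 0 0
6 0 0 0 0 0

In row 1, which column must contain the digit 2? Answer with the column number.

5

Consider where 2 can go in row 1.
r1c4 is out (column 4 already has a 2).
So the only cell in row 1 that can hold 2 is r1c5.
That is column 5.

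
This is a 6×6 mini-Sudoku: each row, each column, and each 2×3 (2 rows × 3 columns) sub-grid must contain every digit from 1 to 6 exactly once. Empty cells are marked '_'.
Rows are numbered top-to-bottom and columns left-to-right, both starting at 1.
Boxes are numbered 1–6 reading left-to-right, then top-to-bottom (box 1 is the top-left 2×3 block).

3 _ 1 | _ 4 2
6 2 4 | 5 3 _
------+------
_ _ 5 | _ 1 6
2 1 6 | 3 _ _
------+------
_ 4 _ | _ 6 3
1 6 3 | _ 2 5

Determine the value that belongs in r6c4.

Row 6 already contains {1, 2, 3, 5, 6}.
Column 4 already contains {3, 5}.
Its 2×3 block (box 6) already contains {2, 3, 5, 6}.
The only value from 1–6 not eliminated is 4, so r6c4 = 4.

4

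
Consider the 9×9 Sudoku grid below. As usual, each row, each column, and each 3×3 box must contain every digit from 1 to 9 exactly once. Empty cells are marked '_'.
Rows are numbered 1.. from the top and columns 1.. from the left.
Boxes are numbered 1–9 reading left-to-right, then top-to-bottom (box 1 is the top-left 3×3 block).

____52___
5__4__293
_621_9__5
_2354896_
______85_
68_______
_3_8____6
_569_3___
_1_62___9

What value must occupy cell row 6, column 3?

5

Cell row 6, column 3 itself could take any of {1, 4, 5, 7, 9} by direct elimination.
Consider where 5 can go in box 4.
row 4, column 1 is out (row 4 already has a 5).
row 5, column 1 is out (row 5 already has a 5).
row 5, column 2 is out (row 5 already has a 5).
row 5, column 3 is out (row 5 already has a 5).
So the only cell in box 4 that can hold 5 is row 6, column 3.
Therefore row 6, column 3 = 5.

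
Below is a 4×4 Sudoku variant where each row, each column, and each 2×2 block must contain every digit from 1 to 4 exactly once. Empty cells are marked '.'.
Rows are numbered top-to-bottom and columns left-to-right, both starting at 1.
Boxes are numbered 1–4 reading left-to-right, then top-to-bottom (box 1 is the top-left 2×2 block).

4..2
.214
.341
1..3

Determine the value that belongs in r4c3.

Row 4 already contains {1, 3}.
Column 3 already contains {1, 4}.
Its 2×2 block (box 4) already contains {1, 3, 4}.
The only value from 1–4 not eliminated is 2, so r4c3 = 2.

2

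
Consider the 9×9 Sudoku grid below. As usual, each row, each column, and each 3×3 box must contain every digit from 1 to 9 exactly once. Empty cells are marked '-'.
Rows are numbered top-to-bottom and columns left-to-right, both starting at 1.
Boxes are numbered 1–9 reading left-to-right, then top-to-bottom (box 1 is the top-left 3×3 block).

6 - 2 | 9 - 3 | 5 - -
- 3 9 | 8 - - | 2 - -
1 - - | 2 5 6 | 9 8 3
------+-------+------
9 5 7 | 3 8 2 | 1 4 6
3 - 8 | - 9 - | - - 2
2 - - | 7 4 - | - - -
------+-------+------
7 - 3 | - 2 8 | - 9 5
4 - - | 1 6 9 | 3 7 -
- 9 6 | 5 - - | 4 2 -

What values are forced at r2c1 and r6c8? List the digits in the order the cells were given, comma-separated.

5,3

For r2c1:
  Row 2 already contains {2, 3, 8, 9}.
  Column 1 already contains {1, 2, 3, 4, 6, 7, 9}.
  Its 3×3 block (box 1) already contains {1, 2, 3, 6, 9}.
  The only value from 1–9 not eliminated is 5, so r2c1 = 5.
For r6c8:
  Consider where 3 can go in row 6.
  r6c2 is out (column 2 already has a 3).
  r6c3 is out (column 3 already has a 3).
  r6c6 is out (column 6 already has a 3).
  r6c7 is out (column 7 already has a 3).
  r6c9 is out (column 9 already has a 3).
  So the only cell in row 6 that can hold 3 is r6c8.
  So r6c8 = 3.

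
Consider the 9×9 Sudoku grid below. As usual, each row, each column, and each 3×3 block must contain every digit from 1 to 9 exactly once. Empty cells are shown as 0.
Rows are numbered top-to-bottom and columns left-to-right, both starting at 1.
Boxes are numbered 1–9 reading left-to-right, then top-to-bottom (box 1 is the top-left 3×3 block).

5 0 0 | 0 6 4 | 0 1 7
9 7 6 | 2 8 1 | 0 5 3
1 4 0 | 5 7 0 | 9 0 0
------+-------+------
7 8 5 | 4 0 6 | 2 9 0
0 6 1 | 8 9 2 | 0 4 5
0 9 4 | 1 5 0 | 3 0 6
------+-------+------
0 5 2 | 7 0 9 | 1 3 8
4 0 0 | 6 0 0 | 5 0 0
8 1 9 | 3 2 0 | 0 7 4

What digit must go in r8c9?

9

Cell r8c9 itself could take any of {2, 9} by direct elimination.
Consider where 9 can go in column 9.
r3c9 is out (row 3 already has a 9).
r4c9 is out (row 4 already has a 9).
So the only cell in column 9 that can hold 9 is r8c9.
Therefore r8c9 = 9.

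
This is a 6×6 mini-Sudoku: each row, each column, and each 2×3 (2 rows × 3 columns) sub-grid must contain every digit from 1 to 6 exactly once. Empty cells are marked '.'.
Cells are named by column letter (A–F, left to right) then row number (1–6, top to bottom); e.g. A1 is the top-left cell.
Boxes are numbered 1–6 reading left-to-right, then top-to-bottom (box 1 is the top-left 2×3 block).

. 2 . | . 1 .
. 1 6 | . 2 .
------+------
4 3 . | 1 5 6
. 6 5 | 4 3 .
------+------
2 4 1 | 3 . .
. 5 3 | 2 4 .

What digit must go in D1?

Cell D1 itself could take any of {5, 6} by direct elimination.
Consider where 6 can go in box 2.
F1 is out (column F already has a 6).
D2 is out (row 2 already has a 6).
F2 is out (row 2 already has a 6).
So the only cell in box 2 that can hold 6 is D1.
Therefore D1 = 6.

6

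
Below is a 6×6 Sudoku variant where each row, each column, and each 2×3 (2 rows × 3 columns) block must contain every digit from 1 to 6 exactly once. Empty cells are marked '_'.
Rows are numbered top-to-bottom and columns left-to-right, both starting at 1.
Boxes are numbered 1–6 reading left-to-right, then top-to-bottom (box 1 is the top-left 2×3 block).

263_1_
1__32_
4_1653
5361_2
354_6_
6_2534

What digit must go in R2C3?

5

Row 2 already contains {1, 2, 3}.
Column 3 already contains {1, 2, 3, 4, 6}.
Its 2×3 block (box 1) already contains {1, 2, 3, 6}.
The only value from 1–6 not eliminated is 5, so R2C3 = 5.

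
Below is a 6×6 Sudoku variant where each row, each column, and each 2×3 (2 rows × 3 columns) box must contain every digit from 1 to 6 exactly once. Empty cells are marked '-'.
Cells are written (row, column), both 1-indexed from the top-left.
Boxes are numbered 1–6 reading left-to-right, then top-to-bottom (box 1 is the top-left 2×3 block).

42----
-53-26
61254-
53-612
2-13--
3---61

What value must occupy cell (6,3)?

5

Cell (6,3) itself could take any of {4, 5} by direct elimination.
Consider where 5 can go in column 3.
(1,3) is out (box 1 already has a 5).
(4,3) is out (row 4 already has a 5).
So the only cell in column 3 that can hold 5 is (6,3).
Therefore (6,3) = 5.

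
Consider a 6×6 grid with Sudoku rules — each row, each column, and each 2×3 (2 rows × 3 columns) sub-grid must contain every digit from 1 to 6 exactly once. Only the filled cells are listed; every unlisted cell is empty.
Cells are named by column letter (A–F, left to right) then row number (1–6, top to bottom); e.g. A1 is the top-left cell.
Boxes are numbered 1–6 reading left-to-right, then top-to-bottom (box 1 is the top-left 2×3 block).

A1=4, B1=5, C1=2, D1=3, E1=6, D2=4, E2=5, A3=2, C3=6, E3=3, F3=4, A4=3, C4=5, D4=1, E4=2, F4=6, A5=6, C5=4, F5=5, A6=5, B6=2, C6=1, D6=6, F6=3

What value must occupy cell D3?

5

Row 3 already contains {2, 3, 4, 6}.
Column D already contains {1, 3, 4, 6}.
Its 2×3 block (box 4) already contains {1, 2, 3, 4, 6}.
The only value from 1–6 not eliminated is 5, so D3 = 5.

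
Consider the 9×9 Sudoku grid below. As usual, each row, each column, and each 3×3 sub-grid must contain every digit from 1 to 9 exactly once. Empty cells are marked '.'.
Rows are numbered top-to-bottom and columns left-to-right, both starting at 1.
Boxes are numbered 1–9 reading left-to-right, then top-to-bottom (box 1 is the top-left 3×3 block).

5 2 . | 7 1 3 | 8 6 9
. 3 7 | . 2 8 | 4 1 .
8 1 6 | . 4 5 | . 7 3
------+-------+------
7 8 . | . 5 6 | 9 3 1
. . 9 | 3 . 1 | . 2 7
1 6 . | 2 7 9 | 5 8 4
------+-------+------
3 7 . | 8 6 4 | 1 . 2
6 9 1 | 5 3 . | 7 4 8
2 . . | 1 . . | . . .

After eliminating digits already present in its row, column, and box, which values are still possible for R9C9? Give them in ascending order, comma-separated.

5,6

Row 9 already contains {1, 2}.
Column 9 already contains {1, 2, 3, 4, 7, 8, 9}.
Its 3×3 block (box 9) already contains {1, 2, 4, 7, 8}.
Removing those from 1–9 leaves {5, 6} as the candidates for R9C9.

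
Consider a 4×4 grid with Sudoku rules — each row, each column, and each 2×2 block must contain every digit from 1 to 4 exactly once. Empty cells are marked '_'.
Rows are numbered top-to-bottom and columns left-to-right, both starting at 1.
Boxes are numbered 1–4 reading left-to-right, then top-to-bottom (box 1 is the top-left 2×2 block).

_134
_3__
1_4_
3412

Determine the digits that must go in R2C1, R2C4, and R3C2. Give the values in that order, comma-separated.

4,1,2

For R2C1:
  Consider where 4 can go in box 1.
  R1C1 is out (row 1 already has a 4).
  So the only cell in box 1 that can hold 4 is R2C1.
  So R2C1 = 4.
For R2C4:
  Row 2 already contains {3}.
  Column 4 already contains {2, 4}.
  Its 2×2 block (box 2) already contains {3, 4}.
  The only value from 1–4 not eliminated is 1, so R2C4 = 1.
For R3C2:
  Row 3 already contains {1, 4}.
  Column 2 already contains {1, 3, 4}.
  Its 2×2 block (box 3) already contains {1, 3, 4}.
  The only value from 1–4 not eliminated is 2, so R3C2 = 2.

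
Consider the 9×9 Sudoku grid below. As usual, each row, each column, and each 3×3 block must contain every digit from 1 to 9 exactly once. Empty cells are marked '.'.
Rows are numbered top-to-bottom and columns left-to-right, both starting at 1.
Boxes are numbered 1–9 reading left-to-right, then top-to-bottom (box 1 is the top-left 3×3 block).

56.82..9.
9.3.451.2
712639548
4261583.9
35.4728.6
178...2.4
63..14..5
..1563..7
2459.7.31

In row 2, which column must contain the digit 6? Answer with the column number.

8

Consider where 6 can go in row 2.
R2C2 is out (column 2 already has a 6).
R2C4 is out (column 4 already has a 6).
So the only cell in row 2 that can hold 6 is R2C8.
That is column 8.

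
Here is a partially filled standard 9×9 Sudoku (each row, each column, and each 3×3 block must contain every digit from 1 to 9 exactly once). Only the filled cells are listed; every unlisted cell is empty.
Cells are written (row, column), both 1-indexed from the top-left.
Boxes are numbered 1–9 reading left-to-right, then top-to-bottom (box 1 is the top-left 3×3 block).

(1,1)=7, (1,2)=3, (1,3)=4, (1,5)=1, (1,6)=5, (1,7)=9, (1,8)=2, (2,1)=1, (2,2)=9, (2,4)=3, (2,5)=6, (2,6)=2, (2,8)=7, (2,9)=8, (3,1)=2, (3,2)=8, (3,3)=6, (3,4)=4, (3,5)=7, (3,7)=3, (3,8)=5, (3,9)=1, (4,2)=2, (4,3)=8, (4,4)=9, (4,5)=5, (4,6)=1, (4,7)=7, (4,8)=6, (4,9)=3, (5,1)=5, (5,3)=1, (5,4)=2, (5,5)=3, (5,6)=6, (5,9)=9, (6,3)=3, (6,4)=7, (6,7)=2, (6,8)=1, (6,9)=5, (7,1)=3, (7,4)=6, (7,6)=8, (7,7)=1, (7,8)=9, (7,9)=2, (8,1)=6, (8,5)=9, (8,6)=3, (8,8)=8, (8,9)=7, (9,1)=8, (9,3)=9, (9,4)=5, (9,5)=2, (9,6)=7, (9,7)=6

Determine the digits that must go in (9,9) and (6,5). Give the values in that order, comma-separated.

4,8

For (9,9):
  Row 9 already contains {2, 5, 6, 7, 8, 9}.
  Column 9 already contains {1, 2, 3, 5, 7, 8, 9}.
  Its 3×3 block (box 9) already contains {1, 2, 6, 7, 8, 9}.
  The only value from 1–9 not eliminated is 4, so (9,9) = 4.
For (6,5):
  Consider where 8 can go in row 6.
  (6,1) is out (column 1 already has a 8).
  (6,2) is out (column 2 already has a 8).
  (6,6) is out (column 6 already has a 8).
  So the only cell in row 6 that can hold 8 is (6,5).
  So (6,5) = 8.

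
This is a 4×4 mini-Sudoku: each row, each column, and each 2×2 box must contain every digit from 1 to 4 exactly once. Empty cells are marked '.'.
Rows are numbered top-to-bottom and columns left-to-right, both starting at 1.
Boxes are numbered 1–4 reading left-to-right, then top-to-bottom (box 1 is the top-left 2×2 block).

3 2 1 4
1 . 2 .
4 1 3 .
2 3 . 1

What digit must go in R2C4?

3

Row 2 already contains {1, 2}.
Column 4 already contains {1, 4}.
Its 2×2 block (box 2) already contains {1, 2, 4}.
The only value from 1–4 not eliminated is 3, so R2C4 = 3.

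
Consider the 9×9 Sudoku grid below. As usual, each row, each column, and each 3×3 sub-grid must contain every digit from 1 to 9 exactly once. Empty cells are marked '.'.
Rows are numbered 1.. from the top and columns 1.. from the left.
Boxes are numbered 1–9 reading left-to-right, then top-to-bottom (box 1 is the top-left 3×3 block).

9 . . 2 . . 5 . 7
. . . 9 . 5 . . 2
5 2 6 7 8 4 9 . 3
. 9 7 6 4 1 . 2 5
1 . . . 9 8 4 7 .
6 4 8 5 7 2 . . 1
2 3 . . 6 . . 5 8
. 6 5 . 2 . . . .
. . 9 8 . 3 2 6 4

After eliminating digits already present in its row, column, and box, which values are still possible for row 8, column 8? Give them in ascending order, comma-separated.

Row 8 already contains {2, 5, 6}.
Column 8 already contains {2, 5, 6, 7}.
Its 3×3 block (box 9) already contains {2, 4, 5, 6, 8}.
Removing those from 1–9 leaves {1, 3, 9} as the candidates for row 8, column 8.

1,3,9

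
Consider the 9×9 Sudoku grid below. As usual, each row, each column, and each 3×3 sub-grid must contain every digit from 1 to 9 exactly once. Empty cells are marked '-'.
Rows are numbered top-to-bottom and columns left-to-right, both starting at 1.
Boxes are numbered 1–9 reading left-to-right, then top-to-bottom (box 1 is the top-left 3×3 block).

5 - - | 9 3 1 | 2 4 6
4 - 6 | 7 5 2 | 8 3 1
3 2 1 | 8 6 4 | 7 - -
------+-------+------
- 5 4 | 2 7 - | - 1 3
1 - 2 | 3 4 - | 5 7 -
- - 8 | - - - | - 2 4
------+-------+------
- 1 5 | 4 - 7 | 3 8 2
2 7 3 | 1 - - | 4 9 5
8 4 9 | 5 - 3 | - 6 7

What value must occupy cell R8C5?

Row 8 already contains {1, 2, 3, 4, 5, 7, 9}.
Column 5 already contains {3, 4, 5, 6, 7}.
Its 3×3 block (box 8) already contains {1, 3, 4, 5, 7}.
The only value from 1–9 not eliminated is 8, so R8C5 = 8.

8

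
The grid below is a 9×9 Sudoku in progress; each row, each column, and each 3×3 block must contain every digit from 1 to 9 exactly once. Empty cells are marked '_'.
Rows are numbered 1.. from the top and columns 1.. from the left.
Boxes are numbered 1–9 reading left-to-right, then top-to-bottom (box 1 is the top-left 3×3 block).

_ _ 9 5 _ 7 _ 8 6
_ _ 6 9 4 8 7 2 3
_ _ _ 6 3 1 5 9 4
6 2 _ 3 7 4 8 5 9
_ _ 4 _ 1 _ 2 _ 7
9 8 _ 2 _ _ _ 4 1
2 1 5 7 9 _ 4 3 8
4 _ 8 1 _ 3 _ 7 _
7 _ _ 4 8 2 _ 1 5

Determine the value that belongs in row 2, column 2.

Row 2 already contains {2, 3, 4, 6, 7, 8, 9}.
Column 2 already contains {1, 2, 8}.
Its 3×3 block (box 1) already contains {6, 9}.
The only value from 1–9 not eliminated is 5, so row 2, column 2 = 5.

5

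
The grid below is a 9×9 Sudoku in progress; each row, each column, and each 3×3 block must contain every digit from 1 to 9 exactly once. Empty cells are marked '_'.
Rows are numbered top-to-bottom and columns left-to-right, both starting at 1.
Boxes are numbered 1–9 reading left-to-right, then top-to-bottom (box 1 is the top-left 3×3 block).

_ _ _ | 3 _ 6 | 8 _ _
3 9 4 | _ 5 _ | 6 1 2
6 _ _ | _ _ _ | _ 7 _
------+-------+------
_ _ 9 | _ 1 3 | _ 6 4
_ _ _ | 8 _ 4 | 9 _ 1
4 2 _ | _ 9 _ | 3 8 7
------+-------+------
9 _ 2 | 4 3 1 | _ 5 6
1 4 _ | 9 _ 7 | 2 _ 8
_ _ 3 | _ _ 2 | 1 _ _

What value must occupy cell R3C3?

Cell R3C3 itself could take any of {1, 5, 8} by direct elimination.
Consider where 8 can go in column 3.
R1C3 is out (row 1 already has a 8).
R5C3 is out (row 5 already has a 8).
R6C3 is out (row 6 already has a 8).
R8C3 is out (row 8 already has a 8).
So the only cell in column 3 that can hold 8 is R3C3.
Therefore R3C3 = 8.

8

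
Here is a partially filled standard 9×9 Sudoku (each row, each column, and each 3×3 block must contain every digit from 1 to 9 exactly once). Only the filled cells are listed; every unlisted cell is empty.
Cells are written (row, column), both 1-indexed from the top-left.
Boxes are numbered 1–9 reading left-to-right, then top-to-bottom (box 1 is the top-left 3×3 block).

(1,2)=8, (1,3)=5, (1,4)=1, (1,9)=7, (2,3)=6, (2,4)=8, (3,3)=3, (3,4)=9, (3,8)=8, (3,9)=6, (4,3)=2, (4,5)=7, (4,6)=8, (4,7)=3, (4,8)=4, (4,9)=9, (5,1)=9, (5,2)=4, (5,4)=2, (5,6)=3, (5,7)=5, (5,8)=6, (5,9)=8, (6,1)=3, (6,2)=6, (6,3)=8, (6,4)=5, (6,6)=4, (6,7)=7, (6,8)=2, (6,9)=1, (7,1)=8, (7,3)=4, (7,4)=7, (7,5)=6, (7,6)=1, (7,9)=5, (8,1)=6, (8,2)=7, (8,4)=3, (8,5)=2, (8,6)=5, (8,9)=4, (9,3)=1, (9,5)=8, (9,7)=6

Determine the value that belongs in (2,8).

5

Cell (2,8) itself could take any of {1, 3, 5, 9} by direct elimination.
Consider where 5 can go in box 3.
(1,7) is out (row 1 already has a 5).
(1,8) is out (row 1 already has a 5).
(2,7) is out (column 7 already has a 5).
(2,9) is out (column 9 already has a 5).
(3,7) is out (column 7 already has a 5).
So the only cell in box 3 that can hold 5 is (2,8).
Therefore (2,8) = 5.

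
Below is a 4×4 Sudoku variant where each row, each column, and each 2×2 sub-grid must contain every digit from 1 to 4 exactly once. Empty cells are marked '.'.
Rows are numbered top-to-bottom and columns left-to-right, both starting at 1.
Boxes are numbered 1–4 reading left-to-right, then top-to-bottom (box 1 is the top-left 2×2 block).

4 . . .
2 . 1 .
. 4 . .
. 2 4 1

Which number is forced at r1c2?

Cell r1c2 itself could take any of {1, 3} by direct elimination.
Consider where 1 can go in column 2.
r2c2 is out (row 2 already has a 1).
So the only cell in column 2 that can hold 1 is r1c2.
Therefore r1c2 = 1.

1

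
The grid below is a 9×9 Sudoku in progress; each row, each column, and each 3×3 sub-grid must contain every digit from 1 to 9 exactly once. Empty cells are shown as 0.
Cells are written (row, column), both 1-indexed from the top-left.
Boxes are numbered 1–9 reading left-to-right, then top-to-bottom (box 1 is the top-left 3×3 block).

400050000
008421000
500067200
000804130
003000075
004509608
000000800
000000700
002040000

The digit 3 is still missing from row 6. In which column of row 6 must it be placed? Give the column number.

5

Consider where 3 can go in row 6.
(6,1) is out (box 4 already has a 3).
(6,2) is out (box 4 already has a 3).
(6,8) is out (column 8 already has a 3).
So the only cell in row 6 that can hold 3 is (6,5).
That is column 5.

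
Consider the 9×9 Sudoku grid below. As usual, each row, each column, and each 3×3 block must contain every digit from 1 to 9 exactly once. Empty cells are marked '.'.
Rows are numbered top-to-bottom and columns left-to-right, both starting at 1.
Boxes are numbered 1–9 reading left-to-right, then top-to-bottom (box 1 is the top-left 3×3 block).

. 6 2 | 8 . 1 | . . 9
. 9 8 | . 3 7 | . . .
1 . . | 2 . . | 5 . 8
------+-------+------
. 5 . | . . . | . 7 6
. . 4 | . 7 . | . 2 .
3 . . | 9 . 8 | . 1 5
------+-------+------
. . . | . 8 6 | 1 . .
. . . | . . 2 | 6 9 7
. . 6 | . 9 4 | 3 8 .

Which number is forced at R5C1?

6

Cell R5C1 itself could take any of {6, 8, 9} by direct elimination.
Consider where 6 can go in box 4.
R4C1 is out (row 4 already has a 6).
R4C3 is out (row 4 already has a 6).
R5C2 is out (column 2 already has a 6).
R6C2 is out (column 2 already has a 6).
R6C3 is out (column 3 already has a 6).
So the only cell in box 4 that can hold 6 is R5C1.
Therefore R5C1 = 6.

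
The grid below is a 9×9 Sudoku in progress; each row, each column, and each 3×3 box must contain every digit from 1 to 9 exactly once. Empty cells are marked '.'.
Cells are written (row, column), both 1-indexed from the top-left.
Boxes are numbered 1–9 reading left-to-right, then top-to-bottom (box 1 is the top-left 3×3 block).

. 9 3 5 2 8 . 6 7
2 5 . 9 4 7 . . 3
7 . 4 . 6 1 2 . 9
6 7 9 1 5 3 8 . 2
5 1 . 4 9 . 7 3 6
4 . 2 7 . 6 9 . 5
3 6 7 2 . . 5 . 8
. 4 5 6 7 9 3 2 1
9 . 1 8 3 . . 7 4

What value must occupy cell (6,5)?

8

Row 6 already contains {2, 4, 5, 6, 7, 9}.
Column 5 already contains {2, 3, 4, 5, 6, 7, 9}.
Its 3×3 block (box 5) already contains {1, 3, 4, 5, 6, 7, 9}.
The only value from 1–9 not eliminated is 8, so (6,5) = 8.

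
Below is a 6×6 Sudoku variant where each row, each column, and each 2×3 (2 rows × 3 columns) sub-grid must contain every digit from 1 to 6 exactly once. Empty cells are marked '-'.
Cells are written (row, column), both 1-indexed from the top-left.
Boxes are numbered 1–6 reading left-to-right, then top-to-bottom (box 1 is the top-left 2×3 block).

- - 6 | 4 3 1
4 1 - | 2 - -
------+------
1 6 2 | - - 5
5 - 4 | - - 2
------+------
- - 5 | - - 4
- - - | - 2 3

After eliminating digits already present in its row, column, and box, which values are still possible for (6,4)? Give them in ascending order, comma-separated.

Row 6 already contains {2, 3}.
Column 4 already contains {2, 4}.
Its 2×3 block (box 6) already contains {2, 3, 4}.
Removing those from 1–6 leaves {1, 5, 6} as the candidates for (6,4).

1,5,6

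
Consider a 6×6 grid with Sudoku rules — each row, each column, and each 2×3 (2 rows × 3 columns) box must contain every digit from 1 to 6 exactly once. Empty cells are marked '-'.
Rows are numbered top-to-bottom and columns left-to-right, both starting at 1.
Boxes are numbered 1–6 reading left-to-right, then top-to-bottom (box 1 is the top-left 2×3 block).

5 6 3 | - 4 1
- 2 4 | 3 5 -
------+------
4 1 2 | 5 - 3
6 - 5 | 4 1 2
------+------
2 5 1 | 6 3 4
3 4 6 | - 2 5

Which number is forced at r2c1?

1

Row 2 already contains {2, 3, 4, 5}.
Column 1 already contains {2, 3, 4, 5, 6}.
Its 2×3 block (box 1) already contains {2, 3, 4, 5, 6}.
The only value from 1–6 not eliminated is 1, so r2c1 = 1.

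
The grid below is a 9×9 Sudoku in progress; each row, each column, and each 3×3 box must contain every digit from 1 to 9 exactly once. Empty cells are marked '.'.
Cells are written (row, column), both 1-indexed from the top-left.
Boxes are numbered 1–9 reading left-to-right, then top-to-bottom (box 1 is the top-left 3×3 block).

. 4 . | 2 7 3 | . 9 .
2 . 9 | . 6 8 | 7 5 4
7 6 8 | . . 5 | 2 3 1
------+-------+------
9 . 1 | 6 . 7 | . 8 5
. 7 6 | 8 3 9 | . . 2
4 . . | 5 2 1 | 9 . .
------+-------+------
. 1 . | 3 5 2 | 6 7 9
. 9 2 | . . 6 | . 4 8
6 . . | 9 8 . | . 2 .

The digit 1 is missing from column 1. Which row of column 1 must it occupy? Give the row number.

Consider where 1 can go in column 1.
(5,1) is out (box 4 already has a 1).
(7,1) is out (row 7 already has a 1).
(8,1) is out (box 7 already has a 1).
So the only cell in column 1 that can hold 1 is (1,1).
That is row 1.

1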